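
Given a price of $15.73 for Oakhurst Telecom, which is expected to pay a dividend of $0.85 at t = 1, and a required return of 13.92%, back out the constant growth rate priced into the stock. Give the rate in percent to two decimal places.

From P₀ = D₁/(r − g), the implied growth is g = r − D₁/P₀.
g = 0.1392 − 0.85/15.73 = 0.1392 − 0.05404 = 0.08516

8.52%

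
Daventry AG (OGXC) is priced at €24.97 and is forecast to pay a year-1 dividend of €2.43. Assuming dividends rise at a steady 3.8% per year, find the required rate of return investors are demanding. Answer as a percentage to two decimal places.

13.53%

Rearranging the constant-growth DDM: r = D₁/P₀ + g.
r = 2.4300 / 24.97 + 0.038 = 0.09732 + 0.038 = 0.13532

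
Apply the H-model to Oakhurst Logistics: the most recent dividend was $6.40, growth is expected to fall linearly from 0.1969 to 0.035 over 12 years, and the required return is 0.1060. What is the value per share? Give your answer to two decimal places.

H-model: P₀ = D₀[(1+g_L) + H(g_S−g_L)]/(r−g_L), with H = 12/2 = 6.
P₀ = 6.40 × [(1+0.035) + 6×(0.1969−0.035)] / (0.106−0.035)
   = 6.40 × 2.0064 / 0.071 = 180.8586

$180.86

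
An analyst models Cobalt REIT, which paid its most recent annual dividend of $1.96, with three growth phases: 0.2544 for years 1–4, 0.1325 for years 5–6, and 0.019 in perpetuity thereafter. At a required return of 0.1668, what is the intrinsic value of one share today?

Three-stage DDM. Project D₁…D_6; terminal Gordon value at t=6 with g = 0.019; discount at r = 0.1668.
D_1 = 2.4586
D_2 = 3.0841
D_3 = 3.8687
D_4 = 4.8529
D_5 = 5.4959
D_6 = 6.2241
TV_6 = 6.3424/(0.1668−0.019) = 42.9118
P₀ = Σ Dₜ/(1+r)ᵗ + TV_6/(1+r)^6 = 31.4399

$31.44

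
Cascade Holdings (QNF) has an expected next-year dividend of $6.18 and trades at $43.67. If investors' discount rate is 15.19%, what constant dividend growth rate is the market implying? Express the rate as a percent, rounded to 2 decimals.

1.04%

From P₀ = D₁/(r − g), the implied growth is g = r − D₁/P₀.
g = 0.1519 − 6.18/43.67 = 0.1519 − 0.14152 = 0.01038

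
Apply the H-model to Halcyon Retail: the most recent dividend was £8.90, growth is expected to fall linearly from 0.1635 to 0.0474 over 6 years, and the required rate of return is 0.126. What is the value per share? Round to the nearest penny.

H-model: P₀ = D₀[(1+g_L) + H(g_S−g_L)]/(r−g_L), with H = 6/2 = 3.
P₀ = 8.90 × [(1+0.0474) + 3×(0.1635−0.0474)] / (0.126−0.0474)
   = 8.90 × 1.3957 / 0.0786 = 158.0373

£158.04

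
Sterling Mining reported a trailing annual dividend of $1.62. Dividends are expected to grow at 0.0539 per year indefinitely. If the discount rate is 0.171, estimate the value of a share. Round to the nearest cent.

Gordon growth model: P₀ = D₁/(r − g). D₁ = 1.62 × (1 + 0.0539) = 1.7073.
P₀ = 1.7073 / (0.171 − 0.0539) = 1.7073 / 0.1171 = 14.5800

$14.58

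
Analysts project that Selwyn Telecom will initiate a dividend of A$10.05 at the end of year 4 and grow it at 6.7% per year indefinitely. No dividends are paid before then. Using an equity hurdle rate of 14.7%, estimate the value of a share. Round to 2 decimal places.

Deferred-dividend DDM. At t=3 the remaining stream is a growing perpetuity with first payment D_4 = 10.05.
V_3 = D_4/(r−g) = 10.05/(0.147−0.067) = 125.6250
P₀ = V_3/(1+r)^3 = 125.6250/(1+0.147)^3 = 83.2503

A$83.25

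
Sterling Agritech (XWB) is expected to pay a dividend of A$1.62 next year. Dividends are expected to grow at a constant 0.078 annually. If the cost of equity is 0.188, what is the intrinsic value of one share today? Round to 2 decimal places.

Gordon growth model: P₀ = D₁/(r − g), with D₁ = 1.62 given directly.
P₀ = 1.6200 / (0.188 − 0.078) = 1.6200 / 0.11 = 14.7273

A$14.73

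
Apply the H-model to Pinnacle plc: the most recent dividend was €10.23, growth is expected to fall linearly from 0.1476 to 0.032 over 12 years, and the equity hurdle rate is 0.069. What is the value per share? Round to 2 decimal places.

€477.11

H-model: P₀ = D₀[(1+g_L) + H(g_S−g_L)]/(r−g_L), with H = 12/2 = 6.
P₀ = 10.23 × [(1+0.032) + 6×(0.1476−0.032)] / (0.069−0.032)
   = 10.23 × 1.7256 / 0.037 = 477.1051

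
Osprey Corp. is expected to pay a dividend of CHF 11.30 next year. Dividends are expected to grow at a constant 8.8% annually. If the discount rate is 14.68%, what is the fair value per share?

CHF 192.18

Gordon growth model: P₀ = D₁/(r − g), with D₁ = 11.30 given directly.
P₀ = 11.3000 / (0.1468 − 0.088) = 11.3000 / 0.0588 = 192.1769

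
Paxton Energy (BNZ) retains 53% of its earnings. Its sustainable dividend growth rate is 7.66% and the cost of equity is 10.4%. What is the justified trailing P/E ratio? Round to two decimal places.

18.47

Payout ratio b = 1 − 0.53 = 0.47.
Justified trailing P/E = b(1+g)/(r−g) = 0.47×(1+0.0766)/(0.104−0.0766) = 18.4672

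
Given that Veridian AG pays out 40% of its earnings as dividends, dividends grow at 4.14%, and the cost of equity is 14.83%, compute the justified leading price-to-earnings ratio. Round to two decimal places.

Justified leading P/E = b/(r−g) = 0.40/(0.1483−0.0414) = 3.7418

3.74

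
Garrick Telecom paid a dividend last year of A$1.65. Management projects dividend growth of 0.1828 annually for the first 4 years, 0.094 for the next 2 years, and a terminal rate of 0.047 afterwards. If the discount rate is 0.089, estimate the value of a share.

A$70.54

Three-stage DDM. Project D₁…D_6; terminal Gordon value at t=6 with g = 0.047; discount at r = 0.089.
D_1 = 1.9516
D_2 = 2.3084
D_3 = 2.7303
D_4 = 3.2295
D_5 = 3.5330
D_6 = 3.8651
TV_6 = 4.0468/(0.089−0.047) = 96.3521
P₀ = Σ Dₜ/(1+r)ᵗ + TV_6/(1+r)^6 = 70.5420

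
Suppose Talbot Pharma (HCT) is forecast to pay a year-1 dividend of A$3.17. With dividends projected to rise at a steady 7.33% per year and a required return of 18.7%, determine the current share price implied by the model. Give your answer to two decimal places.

A$27.88

Gordon growth model: P₀ = D₁/(r − g), with D₁ = 3.17 given directly.
P₀ = 3.1700 / (0.187 − 0.0733) = 3.1700 / 0.1137 = 27.8804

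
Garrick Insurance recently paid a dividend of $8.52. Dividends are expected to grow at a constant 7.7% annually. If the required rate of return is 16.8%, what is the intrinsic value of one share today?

Gordon growth model: P₀ = D₁/(r − g). D₁ = 8.52 × (1 + 0.077) = 9.1760.
P₀ = 9.1760 / (0.168 − 0.077) = 9.1760 / 0.091 = 100.8356

$100.84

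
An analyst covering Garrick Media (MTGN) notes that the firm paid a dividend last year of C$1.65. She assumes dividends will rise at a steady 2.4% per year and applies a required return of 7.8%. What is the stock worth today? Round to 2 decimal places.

Gordon growth model: P₀ = D₁/(r − g). D₁ = 1.65 × (1 + 0.024) = 1.6896.
P₀ = 1.6896 / (0.078 − 0.024) = 1.6896 / 0.054 = 31.2889

C$31.29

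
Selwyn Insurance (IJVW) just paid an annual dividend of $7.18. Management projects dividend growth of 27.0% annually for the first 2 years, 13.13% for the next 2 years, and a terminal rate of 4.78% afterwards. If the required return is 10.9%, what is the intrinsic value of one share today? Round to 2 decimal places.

$204.80

Three-stage DDM. Project D₁…D_4; terminal Gordon value at t=4 with g = 0.0478; discount at r = 0.109.
D_1 = 9.1186
D_2 = 11.5806
D_3 = 13.1012
D_4 = 14.8213
TV_4 = 15.5298/(0.109−0.0478) = 253.7549
P₀ = Σ Dₜ/(1+r)ᵗ + TV_4/(1+r)^4 = 204.8023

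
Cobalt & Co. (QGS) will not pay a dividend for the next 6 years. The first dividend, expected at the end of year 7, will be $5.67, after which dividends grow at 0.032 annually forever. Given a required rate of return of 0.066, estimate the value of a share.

$113.65

Deferred-dividend DDM. At t=6 the remaining stream is a growing perpetuity with first payment D_7 = 5.67.
V_6 = D_7/(r−g) = 5.67/(0.066−0.032) = 166.7647
P₀ = V_6/(1+r)^6 = 166.7647/(1+0.066)^6 = 113.6478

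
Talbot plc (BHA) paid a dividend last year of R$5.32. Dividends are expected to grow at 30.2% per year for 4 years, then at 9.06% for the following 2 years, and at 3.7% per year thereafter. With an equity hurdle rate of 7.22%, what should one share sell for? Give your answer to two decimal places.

R$411.72

Three-stage DDM. Project D₁…D_6; terminal Gordon value at t=6 with g = 0.037; discount at r = 0.0722.
D_1 = 6.9266
D_2 = 9.0185
D_3 = 11.7421
D_4 = 15.2882
D_5 = 16.6733
D_6 = 18.1839
TV_6 = 18.8567/(0.0722−0.037) = 535.7012
P₀ = Σ Dₜ/(1+r)ᵗ + TV_6/(1+r)^6 = 411.7219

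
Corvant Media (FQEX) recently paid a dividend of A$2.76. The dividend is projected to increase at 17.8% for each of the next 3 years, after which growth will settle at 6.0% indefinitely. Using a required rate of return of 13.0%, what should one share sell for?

Two-stage DDM. Project D₁…D_3 at 0.178, terminal growth 0.06, discount at r = 0.13.
D_1 = 3.2513
D_2 = 3.8300
D_3 = 4.5117
Terminal value at t=3: TV = D_4/(r−g) = 4.7825/(0.13−0.06) = 68.3208
P₀ = 3.2513/(1+0.13)^1 + 3.8300/(1+0.13)^2 + 4.5117/(1+0.13)^3 + 68.3208/(1+0.13)^3 = 56.3533

A$56.35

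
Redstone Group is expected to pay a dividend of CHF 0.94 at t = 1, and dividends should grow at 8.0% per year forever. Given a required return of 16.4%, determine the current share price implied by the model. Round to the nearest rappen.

CHF 11.19

Gordon growth model: P₀ = D₁/(r − g), with D₁ = 0.94 given directly.
P₀ = 0.9400 / (0.164 − 0.08) = 0.9400 / 0.084 = 11.1905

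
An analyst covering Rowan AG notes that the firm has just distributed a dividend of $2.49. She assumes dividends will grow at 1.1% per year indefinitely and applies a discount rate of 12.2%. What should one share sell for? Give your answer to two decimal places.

Gordon growth model: P₀ = D₁/(r − g). D₁ = 2.49 × (1 + 0.011) = 2.5174.
P₀ = 2.5174 / (0.122 − 0.011) = 2.5174 / 0.111 = 22.6792

$22.68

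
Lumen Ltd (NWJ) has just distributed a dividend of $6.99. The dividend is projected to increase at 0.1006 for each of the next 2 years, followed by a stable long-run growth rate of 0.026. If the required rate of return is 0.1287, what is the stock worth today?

$79.86

Two-stage DDM. Project D₁…D_2 at 0.1006, terminal growth 0.026, discount at r = 0.1287.
D_1 = 7.6932
D_2 = 8.4671
Terminal value at t=2: TV = D_3/(r−g) = 8.6873/(0.1287−0.026) = 84.5888
P₀ = 7.6932/(1+0.1287)^1 + 8.4671/(1+0.1287)^2 + 84.5888/(1+0.1287)^2 = 79.8604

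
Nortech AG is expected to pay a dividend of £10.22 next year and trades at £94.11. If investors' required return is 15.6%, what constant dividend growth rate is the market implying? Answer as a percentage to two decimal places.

From P₀ = D₁/(r − g), the implied growth is g = r − D₁/P₀.
g = 0.156 − 10.22/94.11 = 0.156 − 0.10860 = 0.04740

4.74%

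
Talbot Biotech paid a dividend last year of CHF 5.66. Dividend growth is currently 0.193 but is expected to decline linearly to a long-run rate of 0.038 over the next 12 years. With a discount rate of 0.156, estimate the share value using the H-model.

CHF 94.40

H-model: P₀ = D₀[(1+g_L) + H(g_S−g_L)]/(r−g_L), with H = 12/2 = 6.
P₀ = 5.66 × [(1+0.038) + 6×(0.193−0.038)] / (0.156−0.038)
   = 5.66 × 1.9680 / 0.118 = 94.3973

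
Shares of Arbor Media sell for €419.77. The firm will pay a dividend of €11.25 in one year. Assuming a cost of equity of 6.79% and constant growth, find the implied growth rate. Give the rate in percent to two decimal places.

From P₀ = D₁/(r − g), the implied growth is g = r − D₁/P₀.
g = 0.0679 − 11.25/419.77 = 0.0679 − 0.02680 = 0.04110

4.11%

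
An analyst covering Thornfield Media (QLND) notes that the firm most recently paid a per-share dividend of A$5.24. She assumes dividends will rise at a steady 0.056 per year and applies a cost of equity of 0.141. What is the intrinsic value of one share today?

A$65.10

Gordon growth model: P₀ = D₁/(r − g). D₁ = 5.24 × (1 + 0.056) = 5.5334.
P₀ = 5.5334 / (0.141 − 0.056) = 5.5334 / 0.085 = 65.0993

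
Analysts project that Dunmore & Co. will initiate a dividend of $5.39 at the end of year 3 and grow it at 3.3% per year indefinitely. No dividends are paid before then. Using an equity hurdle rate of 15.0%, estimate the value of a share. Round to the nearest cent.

Deferred-dividend DDM. At t=2 the remaining stream is a growing perpetuity with first payment D_3 = 5.39.
V_2 = D_3/(r−g) = 5.39/(0.15−0.033) = 46.0684
P₀ = V_2/(1+r)^2 = 46.0684/(1+0.15)^2 = 34.8343

$34.83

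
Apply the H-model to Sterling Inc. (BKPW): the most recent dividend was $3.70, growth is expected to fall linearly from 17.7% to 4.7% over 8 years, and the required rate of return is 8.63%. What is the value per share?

H-model: P₀ = D₀[(1+g_L) + H(g_S−g_L)]/(r−g_L), with H = 8/2 = 4.
P₀ = 3.70 × [(1+0.047) + 4×(0.177−0.047)] / (0.0863−0.047)
   = 3.70 × 1.5670 / 0.0393 = 147.5293

$147.53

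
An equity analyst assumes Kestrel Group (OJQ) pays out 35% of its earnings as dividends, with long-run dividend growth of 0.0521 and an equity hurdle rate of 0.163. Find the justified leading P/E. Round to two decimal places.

Justified leading P/E = b/(r−g) = 0.35/(0.163−0.0521) = 3.1560

3.16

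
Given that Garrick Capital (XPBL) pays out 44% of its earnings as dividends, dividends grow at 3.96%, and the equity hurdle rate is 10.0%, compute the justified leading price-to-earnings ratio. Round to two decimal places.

Justified leading P/E = b/(r−g) = 0.44/(0.1−0.0396) = 7.2848

7.28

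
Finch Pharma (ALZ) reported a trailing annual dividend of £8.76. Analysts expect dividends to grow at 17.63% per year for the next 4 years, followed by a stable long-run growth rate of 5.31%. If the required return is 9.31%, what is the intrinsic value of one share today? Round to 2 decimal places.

Two-stage DDM. Project D₁…D_4 at 0.1763, terminal growth 0.0531, discount at r = 0.0931.
D_1 = 10.3044
D_2 = 12.1211
D_3 = 14.2580
D_4 = 16.7717
Terminal value at t=4: TV = D_5/(r−g) = 17.6623/(0.0931−0.0531) = 441.5563
P₀ = 10.3044/(1+0.0931)^1 + 12.1211/(1+0.0931)^2 + 14.2580/(1+0.0931)^3 + 16.7717/(1+0.0931)^4 + 441.5563/(1+0.0931)^4 = 351.5109

£351.51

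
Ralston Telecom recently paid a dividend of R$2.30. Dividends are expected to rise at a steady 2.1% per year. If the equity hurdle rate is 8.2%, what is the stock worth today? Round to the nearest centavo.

R$38.50

Gordon growth model: P₀ = D₁/(r − g). D₁ = 2.30 × (1 + 0.021) = 2.3483.
P₀ = 2.3483 / (0.082 − 0.021) = 2.3483 / 0.061 = 38.4967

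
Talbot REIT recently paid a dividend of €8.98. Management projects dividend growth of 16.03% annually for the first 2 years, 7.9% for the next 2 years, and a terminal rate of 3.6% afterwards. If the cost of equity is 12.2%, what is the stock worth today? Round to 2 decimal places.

€144.00

Three-stage DDM. Project D₁…D_4; terminal Gordon value at t=4 with g = 0.036; discount at r = 0.122.
D_1 = 10.4195
D_2 = 12.0897
D_3 = 13.0448
D_4 = 14.0754
TV_4 = 14.5821/(0.122−0.036) = 169.5591
P₀ = Σ Dₜ/(1+r)ᵗ + TV_4/(1+r)^4 = 143.9987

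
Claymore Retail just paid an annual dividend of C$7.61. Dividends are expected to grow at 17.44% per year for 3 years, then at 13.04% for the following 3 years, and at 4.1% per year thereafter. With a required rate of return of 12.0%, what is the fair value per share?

C$170.80

Three-stage DDM. Project D₁…D_6; terminal Gordon value at t=6 with g = 0.041; discount at r = 0.12.
D_1 = 8.9372
D_2 = 10.4958
D_3 = 12.3263
D_4 = 13.9337
D_5 = 15.7506
D_6 = 17.8045
TV_6 = 18.5345/(0.12−0.041) = 234.6134
P₀ = Σ Dₜ/(1+r)ᵗ + TV_6/(1+r)^6 = 170.7956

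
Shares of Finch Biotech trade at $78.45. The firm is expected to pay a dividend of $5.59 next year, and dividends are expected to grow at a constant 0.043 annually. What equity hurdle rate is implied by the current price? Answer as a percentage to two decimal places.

11.43%

Rearranging the constant-growth DDM: r = D₁/P₀ + g.
r = 5.5900 / 78.45 + 0.043 = 0.07126 + 0.043 = 0.11426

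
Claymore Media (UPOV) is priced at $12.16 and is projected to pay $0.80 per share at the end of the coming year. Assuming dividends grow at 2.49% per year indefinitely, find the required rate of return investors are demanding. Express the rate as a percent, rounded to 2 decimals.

9.07%

Rearranging the constant-growth DDM: r = D₁/P₀ + g.
r = 0.8000 / 12.16 + 0.0249 = 0.06579 + 0.0249 = 0.09069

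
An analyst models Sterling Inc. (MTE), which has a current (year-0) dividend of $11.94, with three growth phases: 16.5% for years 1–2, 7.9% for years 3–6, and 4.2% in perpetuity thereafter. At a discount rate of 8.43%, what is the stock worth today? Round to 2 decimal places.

Three-stage DDM. Project D₁…D_6; terminal Gordon value at t=6 with g = 0.042; discount at r = 0.0843.
D_1 = 13.9101
D_2 = 16.2053
D_3 = 17.4855
D_4 = 18.8668
D_5 = 20.3573
D_6 = 21.9655
TV_6 = 22.8881/(0.0843−0.042) = 541.0898
P₀ = Σ Dₜ/(1+r)ᵗ + TV_6/(1+r)^6 = 414.0204

$414.02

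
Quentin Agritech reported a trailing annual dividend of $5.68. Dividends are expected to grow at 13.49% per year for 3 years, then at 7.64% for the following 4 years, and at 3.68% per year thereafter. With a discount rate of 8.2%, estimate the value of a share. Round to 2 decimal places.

Three-stage DDM. Project D₁…D_7; terminal Gordon value at t=7 with g = 0.0368; discount at r = 0.082.
D_1 = 6.4462
D_2 = 7.3158
D_3 = 8.3027
D_4 = 8.9371
D_5 = 9.6199
D_6 = 10.3548
D_7 = 11.1459
TV_7 = 11.5561/(0.082−0.0368) = 255.6657
P₀ = Σ Dₜ/(1+r)ᵗ + TV_7/(1+r)^7 = 191.9006

$191.90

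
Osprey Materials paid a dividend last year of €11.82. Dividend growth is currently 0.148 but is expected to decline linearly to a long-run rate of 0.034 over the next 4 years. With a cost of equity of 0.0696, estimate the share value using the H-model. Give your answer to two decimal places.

H-model: P₀ = D₀[(1+g_L) + H(g_S−g_L)]/(r−g_L), with H = 4/2 = 2.
P₀ = 11.82 × [(1+0.034) + 2×(0.148−0.034)] / (0.0696−0.034)
   = 11.82 × 1.2620 / 0.0356 = 419.0124

€419.01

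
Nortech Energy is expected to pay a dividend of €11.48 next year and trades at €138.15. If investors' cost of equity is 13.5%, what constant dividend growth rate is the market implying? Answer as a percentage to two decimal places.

From P₀ = D₁/(r − g), the implied growth is g = r − D₁/P₀.
g = 0.135 − 11.48/138.15 = 0.135 − 0.08310 = 0.05190

5.19%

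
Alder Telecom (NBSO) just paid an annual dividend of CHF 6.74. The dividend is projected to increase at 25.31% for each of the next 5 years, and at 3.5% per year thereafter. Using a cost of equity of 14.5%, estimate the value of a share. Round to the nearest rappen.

CHF 144.10

Two-stage DDM. Project D₁…D_5 at 0.2531, terminal growth 0.035, discount at r = 0.145.
D_1 = 8.4459
D_2 = 10.5835
D_3 = 13.2622
D_4 = 16.6189
D_5 = 20.8252
Terminal value at t=5: TV = D_6/(r−g) = 21.5541/(0.145−0.035) = 195.9459
P₀ = 8.4459/(1+0.145)^1 + 10.5835/(1+0.145)^2 + 13.2622/(1+0.145)^3 + 16.6189/(1+0.145)^4 + 20.8252/(1+0.145)^5 + 195.9459/(1+0.145)^5 = 144.1002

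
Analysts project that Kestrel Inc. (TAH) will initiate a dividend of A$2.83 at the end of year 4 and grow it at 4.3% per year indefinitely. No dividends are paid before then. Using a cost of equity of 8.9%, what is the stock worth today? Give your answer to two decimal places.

A$47.64

Deferred-dividend DDM. At t=3 the remaining stream is a growing perpetuity with first payment D_4 = 2.83.
V_3 = D_4/(r−g) = 2.83/(0.089−0.043) = 61.5217
P₀ = V_3/(1+r)^3 = 61.5217/(1+0.089)^3 = 47.6371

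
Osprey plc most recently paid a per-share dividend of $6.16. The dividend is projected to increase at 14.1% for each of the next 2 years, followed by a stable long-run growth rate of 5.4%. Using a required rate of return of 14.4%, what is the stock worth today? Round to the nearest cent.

$84.03

Two-stage DDM. Project D₁…D_2 at 0.141, terminal growth 0.054, discount at r = 0.144.
D_1 = 7.0286
D_2 = 8.0196
Terminal value at t=2: TV = D_3/(r−g) = 8.4526/(0.144−0.054) = 93.9183
P₀ = 7.0286/(1+0.144)^1 + 8.0196/(1+0.144)^2 + 93.9183/(1+0.144)^2 = 84.0342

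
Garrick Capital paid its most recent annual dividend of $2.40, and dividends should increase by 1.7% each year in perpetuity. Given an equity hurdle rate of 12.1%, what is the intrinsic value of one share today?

Gordon growth model: P₀ = D₁/(r − g). D₁ = 2.40 × (1 + 0.017) = 2.4408.
P₀ = 2.4408 / (0.121 − 0.017) = 2.4408 / 0.104 = 23.4692

$23.47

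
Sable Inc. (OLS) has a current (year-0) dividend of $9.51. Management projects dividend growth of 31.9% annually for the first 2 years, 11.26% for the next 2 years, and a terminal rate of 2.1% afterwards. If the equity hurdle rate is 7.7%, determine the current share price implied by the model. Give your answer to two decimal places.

$333.41

Three-stage DDM. Project D₁…D_4; terminal Gordon value at t=4 with g = 0.021; discount at r = 0.077.
D_1 = 12.5437
D_2 = 16.5451
D_3 = 18.4081
D_4 = 20.4809
TV_4 = 20.9110/(0.077−0.021) = 373.4100
P₀ = Σ Dₜ/(1+r)ᵗ + TV_4/(1+r)^4 = 333.4071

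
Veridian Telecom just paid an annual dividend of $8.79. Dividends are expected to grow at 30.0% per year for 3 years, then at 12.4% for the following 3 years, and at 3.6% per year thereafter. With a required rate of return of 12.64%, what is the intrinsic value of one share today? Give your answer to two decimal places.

$229.60

Three-stage DDM. Project D₁…D_6; terminal Gordon value at t=6 with g = 0.036; discount at r = 0.1264.
D_1 = 11.4270
D_2 = 14.8551
D_3 = 19.3116
D_4 = 21.7063
D_5 = 24.3978
D_6 = 27.4232
TV_6 = 28.4104/(0.1264−0.036) = 314.2745
P₀ = Σ Dₜ/(1+r)ᵗ + TV_6/(1+r)^6 = 229.6009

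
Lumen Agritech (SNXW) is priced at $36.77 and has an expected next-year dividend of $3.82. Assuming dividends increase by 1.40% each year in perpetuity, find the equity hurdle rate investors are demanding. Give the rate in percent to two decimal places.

11.79%

Rearranging the constant-growth DDM: r = D₁/P₀ + g.
r = 3.8200 / 36.77 + 0.014 = 0.10389 + 0.014 = 0.11789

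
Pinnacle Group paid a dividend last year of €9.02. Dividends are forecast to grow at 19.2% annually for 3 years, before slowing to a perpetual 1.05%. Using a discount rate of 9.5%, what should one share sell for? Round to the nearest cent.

€171.29

Two-stage DDM. Project D₁…D_3 at 0.192, terminal growth 0.0105, discount at r = 0.095.
D_1 = 10.7518
D_2 = 12.8162
D_3 = 15.2769
Terminal value at t=3: TV = D_4/(r−g) = 15.4373/(0.095−0.0105) = 182.6901
P₀ = 10.7518/(1+0.095)^1 + 12.8162/(1+0.095)^2 + 15.2769/(1+0.095)^3 + 182.6901/(1+0.095)^3 = 171.2902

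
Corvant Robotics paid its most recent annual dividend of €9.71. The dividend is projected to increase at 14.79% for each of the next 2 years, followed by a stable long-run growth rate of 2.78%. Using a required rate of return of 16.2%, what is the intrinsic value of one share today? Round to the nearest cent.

€91.64

Two-stage DDM. Project D₁…D_2 at 0.1479, terminal growth 0.0278, discount at r = 0.162.
D_1 = 11.1461
D_2 = 12.7946
Terminal value at t=2: TV = D_3/(r−g) = 13.1503/(0.162−0.0278) = 97.9904
P₀ = 11.1461/(1+0.162)^1 + 12.7946/(1+0.162)^2 + 97.9904/(1+0.162)^2 = 91.6403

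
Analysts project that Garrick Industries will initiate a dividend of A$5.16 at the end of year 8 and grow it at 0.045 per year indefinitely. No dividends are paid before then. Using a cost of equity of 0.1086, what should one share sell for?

A$39.42

Deferred-dividend DDM. At t=7 the remaining stream is a growing perpetuity with first payment D_8 = 5.16.
V_7 = D_8/(r−g) = 5.16/(0.1086−0.045) = 81.1321
P₀ = V_7/(1+r)^7 = 81.1321/(1+0.1086)^7 = 39.4247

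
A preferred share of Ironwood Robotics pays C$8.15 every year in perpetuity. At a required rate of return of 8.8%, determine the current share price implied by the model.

Zero-growth DDM (perpetuity): P₀ = D/r = 8.15 / 0.088 = 92.6136

C$92.61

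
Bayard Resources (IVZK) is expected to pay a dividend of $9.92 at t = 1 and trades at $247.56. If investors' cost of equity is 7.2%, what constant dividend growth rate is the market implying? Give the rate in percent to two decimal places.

From P₀ = D₁/(r − g), the implied growth is g = r − D₁/P₀.
g = 0.072 − 9.92/247.56 = 0.072 − 0.04007 = 0.03193

3.19%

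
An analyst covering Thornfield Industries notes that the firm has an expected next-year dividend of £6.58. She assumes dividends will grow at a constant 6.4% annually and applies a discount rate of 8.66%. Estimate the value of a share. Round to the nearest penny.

Gordon growth model: P₀ = D₁/(r − g), with D₁ = 6.58 given directly.
P₀ = 6.5800 / (0.0866 − 0.064) = 6.5800 / 0.0226 = 291.1504

£291.15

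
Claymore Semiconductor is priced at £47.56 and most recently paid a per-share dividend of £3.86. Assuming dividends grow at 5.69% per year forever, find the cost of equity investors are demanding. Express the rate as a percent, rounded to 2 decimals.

14.27%

Rearranging the constant-growth DDM: r = D₁/P₀ + g.
D₁ = 3.86 × (1 + 0.0569) = 4.0796.
r = 4.0796 / 47.56 + 0.0569 = 0.08578 + 0.0569 = 0.14268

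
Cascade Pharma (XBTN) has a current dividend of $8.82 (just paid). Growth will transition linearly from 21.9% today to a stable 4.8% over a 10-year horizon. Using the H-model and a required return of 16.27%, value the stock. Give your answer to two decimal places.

$146.33

H-model: P₀ = D₀[(1+g_L) + H(g_S−g_L)]/(r−g_L), with H = 10/2 = 5.
P₀ = 8.82 × [(1+0.048) + 5×(0.219−0.048)] / (0.1627−0.048)
   = 8.82 × 1.9030 / 0.1147 = 146.3336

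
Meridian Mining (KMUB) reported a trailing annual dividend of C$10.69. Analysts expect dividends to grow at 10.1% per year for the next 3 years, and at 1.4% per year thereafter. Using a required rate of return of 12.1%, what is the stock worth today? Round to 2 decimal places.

Two-stage DDM. Project D₁…D_3 at 0.101, terminal growth 0.014, discount at r = 0.121.
D_1 = 11.7697
D_2 = 12.9584
D_3 = 14.2672
Terminal value at t=3: TV = D_4/(r−g) = 14.4670/(0.121−0.014) = 135.2053
P₀ = 11.7697/(1+0.121)^1 + 12.9584/(1+0.121)^2 + 14.2672/(1+0.121)^3 + 135.2053/(1+0.121)^3 = 126.9184

C$126.92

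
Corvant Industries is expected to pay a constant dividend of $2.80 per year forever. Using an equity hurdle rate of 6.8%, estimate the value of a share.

$41.18

Zero-growth DDM (perpetuity): P₀ = D/r = 2.80 / 0.068 = 41.1765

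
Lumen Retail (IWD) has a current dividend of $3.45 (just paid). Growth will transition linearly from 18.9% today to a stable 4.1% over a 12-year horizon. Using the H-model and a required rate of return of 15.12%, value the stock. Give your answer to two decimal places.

$60.39

H-model: P₀ = D₀[(1+g_L) + H(g_S−g_L)]/(r−g_L), with H = 12/2 = 6.
P₀ = 3.45 × [(1+0.041) + 6×(0.189−0.041)] / (0.1512−0.041)
   = 3.45 × 1.9290 / 0.1102 = 60.3907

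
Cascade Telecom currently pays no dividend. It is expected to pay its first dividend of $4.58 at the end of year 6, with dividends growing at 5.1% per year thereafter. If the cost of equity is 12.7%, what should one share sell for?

$33.15

Deferred-dividend DDM. At t=5 the remaining stream is a growing perpetuity with first payment D_6 = 4.58.
V_5 = D_6/(r−g) = 4.58/(0.127−0.051) = 60.2632
P₀ = V_5/(1+r)^5 = 60.2632/(1+0.127)^5 = 33.1461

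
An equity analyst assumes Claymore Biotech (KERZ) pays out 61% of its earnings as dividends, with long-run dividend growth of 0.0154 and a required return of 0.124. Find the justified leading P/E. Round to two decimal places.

Justified leading P/E = b/(r−g) = 0.61/(0.124−0.0154) = 5.6169

5.62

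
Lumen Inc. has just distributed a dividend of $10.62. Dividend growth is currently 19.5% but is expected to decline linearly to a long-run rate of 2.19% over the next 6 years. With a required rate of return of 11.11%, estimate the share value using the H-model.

$183.49

H-model: P₀ = D₀[(1+g_L) + H(g_S−g_L)]/(r−g_L), with H = 6/2 = 3.
P₀ = 10.62 × [(1+0.0219) + 3×(0.195−0.0219)] / (0.1111−0.0219)
   = 10.62 × 1.5412 / 0.0892 = 183.4926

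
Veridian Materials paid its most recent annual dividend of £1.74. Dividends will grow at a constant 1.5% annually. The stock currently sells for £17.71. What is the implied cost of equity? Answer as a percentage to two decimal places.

11.47%

Rearranging the constant-growth DDM: r = D₁/P₀ + g.
D₁ = 1.74 × (1 + 0.015) = 1.7661.
r = 1.7661 / 17.71 + 0.015 = 0.09972 + 0.015 = 0.11472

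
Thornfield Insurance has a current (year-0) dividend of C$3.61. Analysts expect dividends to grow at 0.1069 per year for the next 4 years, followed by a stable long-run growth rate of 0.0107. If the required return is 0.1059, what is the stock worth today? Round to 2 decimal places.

Two-stage DDM. Project D₁…D_4 at 0.1069, terminal growth 0.0107, discount at r = 0.1059.
D_1 = 3.9959
D_2 = 4.4231
D_3 = 4.8959
D_4 = 5.4193
Terminal value at t=4: TV = D_5/(r−g) = 5.4773/(0.1059−0.0107) = 57.5342
P₀ = 3.9959/(1+0.1059)^1 + 4.4231/(1+0.1059)^2 + 4.8959/(1+0.1059)^3 + 5.4193/(1+0.1059)^4 + 57.5342/(1+0.1059)^4 = 52.9374

C$52.94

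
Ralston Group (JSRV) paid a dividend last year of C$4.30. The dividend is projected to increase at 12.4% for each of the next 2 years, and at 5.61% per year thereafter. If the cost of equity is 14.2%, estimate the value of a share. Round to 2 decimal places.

C$59.61

Two-stage DDM. Project D₁…D_2 at 0.124, terminal growth 0.0561, discount at r = 0.142.
D_1 = 4.8332
D_2 = 5.4325
Terminal value at t=2: TV = D_3/(r−g) = 5.7373/(0.142−0.0561) = 66.7902
P₀ = 4.8332/(1+0.142)^1 + 5.4325/(1+0.142)^2 + 66.7902/(1+0.142)^2 = 59.6108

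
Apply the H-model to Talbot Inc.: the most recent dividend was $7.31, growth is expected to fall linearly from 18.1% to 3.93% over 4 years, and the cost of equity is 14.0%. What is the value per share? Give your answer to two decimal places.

$96.02

H-model: P₀ = D₀[(1+g_L) + H(g_S−g_L)]/(r−g_L), with H = 4/2 = 2.
P₀ = 7.31 × [(1+0.0393) + 2×(0.181−0.0393)] / (0.14−0.0393)
   = 7.31 × 1.3227 / 0.1007 = 96.0172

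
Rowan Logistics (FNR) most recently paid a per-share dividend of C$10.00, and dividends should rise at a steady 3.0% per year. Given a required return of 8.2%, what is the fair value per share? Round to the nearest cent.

Gordon growth model: P₀ = D₁/(r − g). D₁ = 10.00 × (1 + 0.03) = 10.3000.
P₀ = 10.3000 / (0.082 − 0.03) = 10.3000 / 0.052 = 198.0769

C$198.08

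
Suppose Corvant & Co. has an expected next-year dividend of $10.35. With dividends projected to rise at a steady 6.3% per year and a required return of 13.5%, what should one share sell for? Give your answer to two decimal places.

$143.75

Gordon growth model: P₀ = D₁/(r − g), with D₁ = 10.35 given directly.
P₀ = 10.3500 / (0.135 − 0.063) = 10.3500 / 0.072 = 143.7500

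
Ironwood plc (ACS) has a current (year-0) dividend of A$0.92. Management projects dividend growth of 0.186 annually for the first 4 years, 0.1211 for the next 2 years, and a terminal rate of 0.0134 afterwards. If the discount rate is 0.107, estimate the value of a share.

A$20.32

Three-stage DDM. Project D₁…D_6; terminal Gordon value at t=6 with g = 0.0134; discount at r = 0.107.
D_1 = 1.0911
D_2 = 1.2941
D_3 = 1.5348
D_4 = 1.8202
D_5 = 2.0407
D_6 = 2.2878
TV_6 = 2.3184/(0.107−0.0134) = 24.7697
P₀ = Σ Dₜ/(1+r)ᵗ + TV_6/(1+r)^6 = 20.3155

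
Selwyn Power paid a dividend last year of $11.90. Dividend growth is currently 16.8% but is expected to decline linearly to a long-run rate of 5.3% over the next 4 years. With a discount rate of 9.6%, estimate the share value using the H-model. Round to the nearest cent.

$355.06

H-model: P₀ = D₀[(1+g_L) + H(g_S−g_L)]/(r−g_L), with H = 4/2 = 2.
P₀ = 11.90 × [(1+0.053) + 2×(0.168−0.053)] / (0.096−0.053)
   = 11.90 × 1.2830 / 0.043 = 355.0628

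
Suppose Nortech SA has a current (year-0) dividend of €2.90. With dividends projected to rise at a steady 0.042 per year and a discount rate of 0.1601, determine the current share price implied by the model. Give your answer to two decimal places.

Gordon growth model: P₀ = D₁/(r − g). D₁ = 2.90 × (1 + 0.042) = 3.0218.
P₀ = 3.0218 / (0.1601 − 0.042) = 3.0218 / 0.1181 = 25.5868

€25.59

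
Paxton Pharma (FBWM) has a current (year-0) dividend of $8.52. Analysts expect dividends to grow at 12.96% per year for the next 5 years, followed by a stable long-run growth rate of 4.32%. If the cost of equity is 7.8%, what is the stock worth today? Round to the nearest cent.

Two-stage DDM. Project D₁…D_5 at 0.1296, terminal growth 0.0432, discount at r = 0.078.
D_1 = 9.6242
D_2 = 10.8715
D_3 = 12.2804
D_4 = 13.8720
D_5 = 15.6698
Terminal value at t=5: TV = D_6/(r−g) = 16.3467/(0.078−0.0432) = 469.7333
P₀ = 9.6242/(1+0.078)^1 + 10.8715/(1+0.078)^2 + 12.2804/(1+0.078)^3 + 13.8720/(1+0.078)^4 + 15.6698/(1+0.078)^5 + 469.7333/(1+0.078)^5 = 371.7913

$371.79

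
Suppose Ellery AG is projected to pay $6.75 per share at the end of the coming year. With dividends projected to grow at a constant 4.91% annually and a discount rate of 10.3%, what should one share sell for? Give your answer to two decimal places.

$125.23

Gordon growth model: P₀ = D₁/(r − g), with D₁ = 6.75 given directly.
P₀ = 6.7500 / (0.103 − 0.0491) = 6.7500 / 0.0539 = 125.2319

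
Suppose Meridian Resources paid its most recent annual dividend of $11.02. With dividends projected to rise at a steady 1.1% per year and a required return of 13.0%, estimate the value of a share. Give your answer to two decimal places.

Gordon growth model: P₀ = D₁/(r − g). D₁ = 11.02 × (1 + 0.011) = 11.1412.
P₀ = 11.1412 / (0.13 − 0.011) = 11.1412 / 0.119 = 93.6237

$93.62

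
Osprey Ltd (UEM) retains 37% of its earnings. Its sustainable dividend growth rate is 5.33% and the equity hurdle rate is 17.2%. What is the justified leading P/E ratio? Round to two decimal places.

Payout ratio b = 1 − 0.37 = 0.63.
Justified leading P/E = b/(r−g) = 0.63/(0.172−0.0533) = 5.3075

5.31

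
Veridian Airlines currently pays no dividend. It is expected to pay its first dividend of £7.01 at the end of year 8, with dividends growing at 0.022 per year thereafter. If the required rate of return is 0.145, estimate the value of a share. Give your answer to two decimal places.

Deferred-dividend DDM. At t=7 the remaining stream is a growing perpetuity with first payment D_8 = 7.01.
V_7 = D_8/(r−g) = 7.01/(0.145−0.022) = 56.9919
P₀ = V_7/(1+r)^7 = 56.9919/(1+0.145)^7 = 22.0889

£22.09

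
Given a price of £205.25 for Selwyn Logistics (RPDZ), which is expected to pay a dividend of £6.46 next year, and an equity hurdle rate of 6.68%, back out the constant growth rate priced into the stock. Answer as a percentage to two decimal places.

From P₀ = D₁/(r − g), the implied growth is g = r − D₁/P₀.
g = 0.0668 − 6.46/205.25 = 0.0668 − 0.03147 = 0.03533

3.53%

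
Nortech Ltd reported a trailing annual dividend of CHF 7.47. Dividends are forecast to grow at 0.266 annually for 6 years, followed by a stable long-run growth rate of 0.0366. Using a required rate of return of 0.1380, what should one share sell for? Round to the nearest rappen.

Two-stage DDM. Project D₁…D_6 at 0.266, terminal growth 0.0366, discount at r = 0.138.
D_1 = 9.4570
D_2 = 11.9726
D_3 = 15.1573
D_4 = 19.1891
D_5 = 24.2934
D_6 = 30.7555
Terminal value at t=6: TV = D_7/(r−g) = 31.8812/(0.138−0.0366) = 314.4098
P₀ = 9.4570/(1+0.138)^1 + 11.9726/(1+0.138)^2 + 15.1573/(1+0.138)^3 + 19.1891/(1+0.138)^4 + 24.2934/(1+0.138)^5 + 30.7555/(1+0.138)^6 + 314.4098/(1+0.138)^6 = 210.9282

CHF 210.93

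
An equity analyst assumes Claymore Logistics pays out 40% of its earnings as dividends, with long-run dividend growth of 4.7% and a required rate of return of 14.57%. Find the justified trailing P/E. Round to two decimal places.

Justified trailing P/E = b(1+g)/(r−g) = 0.40×(1+0.047)/(0.1457−0.047) = 4.2432

4.24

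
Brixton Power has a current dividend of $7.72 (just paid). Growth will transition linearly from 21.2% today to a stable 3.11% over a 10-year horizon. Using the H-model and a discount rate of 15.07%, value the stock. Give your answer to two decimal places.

$124.94

H-model: P₀ = D₀[(1+g_L) + H(g_S−g_L)]/(r−g_L), with H = 10/2 = 5.
P₀ = 7.72 × [(1+0.0311) + 5×(0.212−0.0311)] / (0.1507−0.0311)
   = 7.72 × 1.9356 / 0.1196 = 124.9401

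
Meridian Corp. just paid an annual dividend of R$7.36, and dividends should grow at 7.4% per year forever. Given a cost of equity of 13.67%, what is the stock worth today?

R$126.07

Gordon growth model: P₀ = D₁/(r − g). D₁ = 7.36 × (1 + 0.074) = 7.9046.
P₀ = 7.9046 / (0.1367 − 0.074) = 7.9046 / 0.0627 = 126.0708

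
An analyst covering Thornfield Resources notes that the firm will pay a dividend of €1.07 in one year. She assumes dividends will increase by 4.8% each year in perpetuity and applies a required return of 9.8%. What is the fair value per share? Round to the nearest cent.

€21.40

Gordon growth model: P₀ = D₁/(r − g), with D₁ = 1.07 given directly.
P₀ = 1.0700 / (0.098 − 0.048) = 1.0700 / 0.05 = 21.4000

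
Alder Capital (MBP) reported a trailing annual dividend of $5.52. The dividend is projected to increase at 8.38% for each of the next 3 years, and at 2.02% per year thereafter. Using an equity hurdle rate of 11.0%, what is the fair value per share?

$74.17

Two-stage DDM. Project D₁…D_3 at 0.0838, terminal growth 0.0202, discount at r = 0.11.
D_1 = 5.9826
D_2 = 6.4839
D_3 = 7.0273
Terminal value at t=3: TV = D_4/(r−g) = 7.1692/(0.11−0.0202) = 79.8354
P₀ = 5.9826/(1+0.11)^1 + 6.4839/(1+0.11)^2 + 7.0273/(1+0.11)^3 + 79.8354/(1+0.11)^3 = 74.1654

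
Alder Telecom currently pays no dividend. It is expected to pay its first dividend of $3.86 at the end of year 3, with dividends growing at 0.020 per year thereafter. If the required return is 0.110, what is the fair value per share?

Deferred-dividend DDM. At t=2 the remaining stream is a growing perpetuity with first payment D_3 = 3.86.
V_2 = D_3/(r−g) = 3.86/(0.11−0.02) = 42.8889
P₀ = V_2/(1+r)^2 = 42.8889/(1+0.11)^2 = 34.8096

$34.81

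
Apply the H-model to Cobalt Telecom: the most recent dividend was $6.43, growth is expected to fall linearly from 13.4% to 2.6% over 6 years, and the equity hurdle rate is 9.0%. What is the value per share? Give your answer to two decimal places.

H-model: P₀ = D₀[(1+g_L) + H(g_S−g_L)]/(r−g_L), with H = 6/2 = 3.
P₀ = 6.43 × [(1+0.026) + 3×(0.134−0.026)] / (0.09−0.026)
   = 6.43 × 1.3500 / 0.064 = 135.6328

$135.63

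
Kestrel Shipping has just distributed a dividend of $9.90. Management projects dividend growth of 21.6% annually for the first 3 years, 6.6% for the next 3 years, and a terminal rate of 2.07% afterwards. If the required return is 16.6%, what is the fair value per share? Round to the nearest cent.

$120.83

Three-stage DDM. Project D₁…D_6; terminal Gordon value at t=6 with g = 0.0207; discount at r = 0.166.
D_1 = 12.0384
D_2 = 14.6387
D_3 = 17.8007
D_4 = 18.9755
D_5 = 20.2279
D_6 = 21.5629
TV_6 = 22.0093/(0.166−0.0207) = 151.4747
P₀ = Σ Dₜ/(1+r)ᵗ + TV_6/(1+r)^6 = 120.8294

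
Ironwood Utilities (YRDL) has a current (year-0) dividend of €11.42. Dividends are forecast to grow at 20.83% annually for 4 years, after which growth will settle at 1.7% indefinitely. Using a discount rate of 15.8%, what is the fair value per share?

€148.50

Two-stage DDM. Project D₁…D_4 at 0.2083, terminal growth 0.017, discount at r = 0.158.
D_1 = 13.7988
D_2 = 16.6731
D_3 = 20.1461
D_4 = 24.3425
Terminal value at t=4: TV = D_5/(r−g) = 24.7563/(0.158−0.017) = 175.5768
P₀ = 13.7988/(1+0.158)^1 + 16.6731/(1+0.158)^2 + 20.1461/(1+0.158)^3 + 24.3425/(1+0.158)^4 + 175.5768/(1+0.158)^4 = 148.5018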